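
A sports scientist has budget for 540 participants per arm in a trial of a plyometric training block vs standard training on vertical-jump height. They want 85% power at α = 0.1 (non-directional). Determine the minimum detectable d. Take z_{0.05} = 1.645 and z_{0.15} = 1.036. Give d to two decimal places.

d_min ≈ 0.16

For two independent groups of n = 540 each: d_min = (z_{α/2} + z_β)·√(2/n).
z-sum = 1.645 + 1.036 = 2.681.
d_min = 2.681 × √(2/540) = 2.681 × 0.0609 = 0.163.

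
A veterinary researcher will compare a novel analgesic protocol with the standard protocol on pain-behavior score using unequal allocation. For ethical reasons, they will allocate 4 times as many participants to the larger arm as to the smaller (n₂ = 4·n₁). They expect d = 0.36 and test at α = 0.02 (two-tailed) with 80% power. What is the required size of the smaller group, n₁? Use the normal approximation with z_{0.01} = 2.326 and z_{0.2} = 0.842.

With allocation ratio k = n₂/n₁ = 4, Var(x̄₁−x̄₂) = σ²(1/n₁ + 1/(k·n₁)) = σ²·(k+1)/(k·n₁).
So n₁ = (1 + 1/k)·((z_{α/2} + z_β)/d)² = 1.250 × (3.168/0.36)².
n₁ = 1.250 × 77.44 = 96.8.
Round up: n₁ = 97, giving n₂ = 4 × 97 = 388.

n₁ = 97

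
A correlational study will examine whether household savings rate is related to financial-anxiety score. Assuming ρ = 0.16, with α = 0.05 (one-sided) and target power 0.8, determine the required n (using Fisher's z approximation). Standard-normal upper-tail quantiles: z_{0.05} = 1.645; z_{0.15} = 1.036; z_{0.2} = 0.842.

n = 241

Fisher's z: C = ½·ln((1+r)/(1−r)) = ½·ln(1.3810) = 0.1614.
n = ((z_{α} + z_β)/C)² + 3.
(1.645 + 0.842) / 0.1614 = 2.487 / 0.1614 = 15.409.
n = 15.409² + 3 = 237.43 + 3 = 240.4.
Round up.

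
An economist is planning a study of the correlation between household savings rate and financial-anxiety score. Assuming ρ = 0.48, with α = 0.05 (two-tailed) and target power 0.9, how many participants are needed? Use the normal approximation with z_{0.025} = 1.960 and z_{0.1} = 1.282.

n = 42

Fisher's z: C = ½·ln((1+r)/(1−r)) = ½·ln(2.8462) = 0.5230.
n = ((z_{α/2} + z_β)/C)² + 3.
(1.960 + 1.282) / 0.5230 = 3.242 / 0.5230 = 6.199.
n = 6.199² + 3 = 38.43 + 3 = 41.4.
Round up.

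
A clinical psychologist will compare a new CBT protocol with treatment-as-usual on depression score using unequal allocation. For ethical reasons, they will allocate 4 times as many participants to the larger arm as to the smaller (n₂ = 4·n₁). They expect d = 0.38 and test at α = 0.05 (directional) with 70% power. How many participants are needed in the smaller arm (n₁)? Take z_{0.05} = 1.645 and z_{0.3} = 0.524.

With allocation ratio k = n₂/n₁ = 4, Var(x̄₁−x̄₂) = σ²(1/n₁ + 1/(k·n₁)) = σ²·(k+1)/(k·n₁).
So n₁ = (1 + 1/k)·((z_{α} + z_β)/d)² = 1.250 × (2.169/0.38)².
n₁ = 1.250 × 32.58 = 40.7.
Round up: n₁ = 41, giving n₂ = 4 × 41 = 164.

n₁ = 41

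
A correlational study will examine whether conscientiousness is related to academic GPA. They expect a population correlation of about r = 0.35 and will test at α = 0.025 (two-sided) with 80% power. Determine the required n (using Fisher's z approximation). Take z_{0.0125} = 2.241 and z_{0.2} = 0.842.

n = 75

Fisher's z: C = ½·ln((1+r)/(1−r)) = ½·ln(2.0769) = 0.3654.
n = ((z_{α/2} + z_β)/C)² + 3.
(2.241 + 0.842) / 0.3654 = 3.083 / 0.3654 = 8.437.
n = 8.437² + 3 = 71.19 + 3 = 74.2.
Round up.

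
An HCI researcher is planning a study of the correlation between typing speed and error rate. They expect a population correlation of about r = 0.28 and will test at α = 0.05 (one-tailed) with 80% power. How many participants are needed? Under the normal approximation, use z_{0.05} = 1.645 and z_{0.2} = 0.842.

n = 78

Fisher's z: C = ½·ln((1+r)/(1−r)) = ½·ln(1.7778) = 0.2877.
n = ((z_{α} + z_β)/C)² + 3.
(1.645 + 0.842) / 0.2877 = 2.487 / 0.2877 = 8.644.
n = 8.644² + 3 = 74.73 + 3 = 77.7.
Round up.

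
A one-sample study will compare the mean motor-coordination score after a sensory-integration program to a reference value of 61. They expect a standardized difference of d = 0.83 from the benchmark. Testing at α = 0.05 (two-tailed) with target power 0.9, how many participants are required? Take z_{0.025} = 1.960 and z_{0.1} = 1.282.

n = 16

For a one-sample test: n = ((z_{α/2} + z_β) / d)².
z_{α/2} + z_β = 1.960 + 1.282 = 3.242.
n = (3.242 / 0.83)² = 3.906² = 15.26.
Round up.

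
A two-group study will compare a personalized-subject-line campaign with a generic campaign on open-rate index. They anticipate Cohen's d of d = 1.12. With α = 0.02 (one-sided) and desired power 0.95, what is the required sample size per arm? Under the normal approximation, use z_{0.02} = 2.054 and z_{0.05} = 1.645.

For two independent groups with equal n: n = 2·((z_{α} + z_β) / d)².
z_{α} + z_β = 2.054 + 1.645 = 3.699.
n = 2 × (3.699 / 1.12)² = 2 × 3.303² = 2 × 10.91 = 21.8.
Round up to the next whole participant.

n = 22 per group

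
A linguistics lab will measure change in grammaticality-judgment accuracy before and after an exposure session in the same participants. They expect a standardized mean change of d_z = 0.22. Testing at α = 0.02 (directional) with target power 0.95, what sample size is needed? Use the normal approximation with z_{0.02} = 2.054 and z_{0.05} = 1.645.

For a paired (one-sample on differences) test: n = ((z_{α} + z_β) / d)².
z_{α} + z_β = 2.054 + 1.645 = 3.699.
n = (3.699 / 0.22)² = 16.814² = 282.70.
Round up.

n = 283 pairs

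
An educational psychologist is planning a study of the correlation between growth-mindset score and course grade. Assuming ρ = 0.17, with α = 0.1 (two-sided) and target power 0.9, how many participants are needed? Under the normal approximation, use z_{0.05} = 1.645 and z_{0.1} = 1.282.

Fisher's z: C = ½·ln((1+r)/(1−r)) = ½·ln(1.4096) = 0.1717.
n = ((z_{α/2} + z_β)/C)² + 3.
(1.645 + 1.282) / 0.1717 = 2.927 / 0.1717 = 17.047.
n = 17.047² + 3 = 290.61 + 3 = 293.6.
Round up.

n = 294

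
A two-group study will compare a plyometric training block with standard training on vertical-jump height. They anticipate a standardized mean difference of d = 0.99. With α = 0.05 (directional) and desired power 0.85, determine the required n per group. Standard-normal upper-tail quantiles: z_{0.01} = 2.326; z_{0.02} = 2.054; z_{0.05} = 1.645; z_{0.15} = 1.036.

For two independent groups with equal n: n = 2·((z_{α} + z_β) / d)².
z_{α} + z_β = 1.645 + 1.036 = 2.681.
n = 2 × (2.681 / 0.99)² = 2 × 2.708² = 2 × 7.33 = 14.7.
Round up to the next whole participant.

n = 15 per group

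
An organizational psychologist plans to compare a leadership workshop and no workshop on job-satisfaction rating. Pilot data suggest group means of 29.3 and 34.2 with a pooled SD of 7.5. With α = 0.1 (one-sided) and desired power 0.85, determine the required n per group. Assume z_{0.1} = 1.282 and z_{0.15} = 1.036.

Cohen's d = |M₁ − M₂| / SD_pooled = |29.3 − 34.2| / 7.5 = 4.9 / 7.5 = 0.653.
For two independent groups with equal n: n = 2·((z_{α} + z_β) / d)².
z_{α} + z_β = 1.282 + 1.036 = 2.318.
n = 2 × (2.318 / 0.653)² = 2 × 3.550² = 2 × 12.60 = 25.2.
Round up to the next whole participant.

n = 26 per group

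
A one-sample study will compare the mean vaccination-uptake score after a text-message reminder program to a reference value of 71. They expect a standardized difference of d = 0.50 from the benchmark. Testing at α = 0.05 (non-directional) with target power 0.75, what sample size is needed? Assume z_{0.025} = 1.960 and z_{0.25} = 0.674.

For a one-sample test: n = ((z_{α/2} + z_β) / d)².
z_{α/2} + z_β = 1.960 + 0.674 = 2.634.
n = (2.634 / 0.50)² = 5.268² = 27.75.
Round up.

n = 28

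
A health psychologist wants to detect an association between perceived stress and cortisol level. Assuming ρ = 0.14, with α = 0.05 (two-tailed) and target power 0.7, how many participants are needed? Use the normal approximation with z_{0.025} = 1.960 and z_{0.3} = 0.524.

n = 314

Fisher's z: C = ½·ln((1+r)/(1−r)) = ½·ln(1.3256) = 0.1409.
n = ((z_{α/2} + z_β)/C)² + 3.
(1.960 + 0.524) / 0.1409 = 2.484 / 0.1409 = 17.630.
n = 17.630² + 3 = 310.80 + 3 = 313.8.
Round up.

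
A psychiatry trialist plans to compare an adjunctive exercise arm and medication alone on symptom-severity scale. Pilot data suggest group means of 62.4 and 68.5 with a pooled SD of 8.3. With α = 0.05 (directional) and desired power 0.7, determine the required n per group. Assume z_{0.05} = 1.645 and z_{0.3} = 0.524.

n = 18 per group

Cohen's d = |M₁ − M₂| / SD_pooled = |62.4 − 68.5| / 8.3 = 6.1 / 8.3 = 0.735.
For two independent groups with equal n: n = 2·((z_{α} + z_β) / d)².
z_{α} + z_β = 1.645 + 0.524 = 2.169.
n = 2 × (2.169 / 0.735)² = 2 × 2.951² = 2 × 8.71 = 17.4.
Round up to the next whole participant.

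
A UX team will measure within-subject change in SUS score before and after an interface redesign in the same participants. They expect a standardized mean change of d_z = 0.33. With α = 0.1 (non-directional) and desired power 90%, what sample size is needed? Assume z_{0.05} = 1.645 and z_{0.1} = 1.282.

For a paired (one-sample on differences) test: n = ((z_{α/2} + z_β) / d)².
z_{α/2} + z_β = 1.645 + 1.282 = 2.927.
n = (2.927 / 0.33)² = 8.870² = 78.67.
Round up.

n = 79 pairs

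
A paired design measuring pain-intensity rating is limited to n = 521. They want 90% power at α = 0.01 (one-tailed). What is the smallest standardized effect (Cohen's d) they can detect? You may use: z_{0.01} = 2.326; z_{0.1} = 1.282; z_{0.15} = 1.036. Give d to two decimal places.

For a single sample (or paired design) of n = 521: d_min = (z_{α} + z_β)/√n.
z-sum = 2.326 + 1.282 = 3.608.
d_min = 3.608 / √521 = 3.608 / 22.825 = 0.158.

d_min ≈ 0.16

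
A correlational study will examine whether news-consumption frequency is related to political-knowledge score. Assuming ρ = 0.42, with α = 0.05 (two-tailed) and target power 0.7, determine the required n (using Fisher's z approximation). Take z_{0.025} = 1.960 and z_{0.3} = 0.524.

n = 34

Fisher's z: C = ½·ln((1+r)/(1−r)) = ½·ln(2.4483) = 0.4477.
n = ((z_{α/2} + z_β)/C)² + 3.
(1.960 + 0.524) / 0.4477 = 2.484 / 0.4477 = 5.548.
n = 5.548² + 3 = 30.78 + 3 = 33.8.
Round up.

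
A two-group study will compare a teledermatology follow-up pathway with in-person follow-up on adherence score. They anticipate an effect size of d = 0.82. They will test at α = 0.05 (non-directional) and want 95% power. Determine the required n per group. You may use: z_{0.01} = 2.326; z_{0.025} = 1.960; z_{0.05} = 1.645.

n = 39 per group

For two independent groups with equal n: n = 2·((z_{α/2} + z_β) / d)².
z_{α/2} + z_β = 1.960 + 1.645 = 3.605.
n = 2 × (3.605 / 0.82)² = 2 × 4.396² = 2 × 19.33 = 38.7.
Round up to the next whole participant.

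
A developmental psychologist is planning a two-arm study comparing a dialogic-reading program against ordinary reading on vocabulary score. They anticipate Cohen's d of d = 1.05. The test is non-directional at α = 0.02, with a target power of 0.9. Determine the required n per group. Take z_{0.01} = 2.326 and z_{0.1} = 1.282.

For two independent groups with equal n: n = 2·((z_{α/2} + z_β) / d)².
z_{α/2} + z_β = 2.326 + 1.282 = 3.608.
n = 2 × (3.608 / 1.05)² = 2 × 3.436² = 2 × 11.81 = 23.6.
Round up to the next whole participant.

n = 24 per group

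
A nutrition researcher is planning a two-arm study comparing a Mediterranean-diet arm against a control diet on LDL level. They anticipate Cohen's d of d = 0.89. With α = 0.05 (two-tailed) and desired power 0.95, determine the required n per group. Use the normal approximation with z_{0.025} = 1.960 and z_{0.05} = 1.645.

n = 33 per group

For two independent groups with equal n: n = 2·((z_{α/2} + z_β) / d)².
z_{α/2} + z_β = 1.960 + 1.645 = 3.605.
n = 2 × (3.605 / 0.89)² = 2 × 4.051² = 2 × 16.41 = 32.8.
Round up to the next whole participant.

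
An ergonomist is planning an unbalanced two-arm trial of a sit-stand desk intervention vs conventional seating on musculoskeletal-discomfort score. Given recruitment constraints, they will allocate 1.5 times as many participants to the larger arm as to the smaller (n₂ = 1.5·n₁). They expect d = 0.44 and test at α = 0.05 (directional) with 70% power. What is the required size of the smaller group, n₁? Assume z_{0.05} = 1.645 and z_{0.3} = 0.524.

With allocation ratio k = n₂/n₁ = 1.5, Var(x̄₁−x̄₂) = σ²(1/n₁ + 1/(k·n₁)) = σ²·(k+1)/(k·n₁).
So n₁ = (1 + 1/k)·((z_{α} + z_β)/d)² = 1.667 × (2.169/0.44)².
n₁ = 1.667 × 24.30 = 40.5.
Round up: n₁ = 41, giving n₂ = ⌈1.5 × 41⌉ = ⌈61.5⌉ = 62.

n₁ = 41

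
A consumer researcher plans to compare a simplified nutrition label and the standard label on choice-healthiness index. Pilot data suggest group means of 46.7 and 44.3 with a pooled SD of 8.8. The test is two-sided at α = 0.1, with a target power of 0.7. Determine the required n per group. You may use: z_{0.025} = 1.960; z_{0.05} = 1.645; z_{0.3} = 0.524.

Cohen's d = |M₁ − M₂| / SD_pooled = |46.7 − 44.3| / 8.8 = 2.4 / 8.8 = 0.273.
For two independent groups with equal n: n = 2·((z_{α/2} + z_β) / d)².
z_{α/2} + z_β = 1.645 + 0.524 = 2.169.
n = 2 × (2.169 / 0.273)² = 2 × 7.945² = 2 × 63.12 = 126.2.
Round up to the next whole participant.

n = 127 per group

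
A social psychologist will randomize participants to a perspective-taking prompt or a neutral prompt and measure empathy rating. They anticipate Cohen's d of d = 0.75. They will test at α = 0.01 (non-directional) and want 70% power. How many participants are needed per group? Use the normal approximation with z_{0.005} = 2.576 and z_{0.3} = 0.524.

n = 35 per group

For two independent groups with equal n: n = 2·((z_{α/2} + z_β) / d)².
z_{α/2} + z_β = 2.576 + 0.524 = 3.100.
n = 2 × (3.100 / 0.75)² = 2 × 4.133² = 2 × 17.08 = 34.2.
Round up to the next whole participant.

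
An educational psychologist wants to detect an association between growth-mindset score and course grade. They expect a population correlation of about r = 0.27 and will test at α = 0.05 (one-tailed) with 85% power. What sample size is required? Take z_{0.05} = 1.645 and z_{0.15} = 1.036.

n = 97

Fisher's z: C = ½·ln((1+r)/(1−r)) = ½·ln(1.7397) = 0.2769.
n = ((z_{α} + z_β)/C)² + 3.
(1.645 + 1.036) / 0.2769 = 2.681 / 0.2769 = 9.682.
n = 9.682² + 3 = 93.74 + 3 = 96.7.
Round up.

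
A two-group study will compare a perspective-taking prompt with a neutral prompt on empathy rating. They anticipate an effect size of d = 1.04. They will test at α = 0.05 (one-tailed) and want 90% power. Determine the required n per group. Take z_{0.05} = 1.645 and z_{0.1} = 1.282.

n = 16 per group

For two independent groups with equal n: n = 2·((z_{α} + z_β) / d)².
z_{α} + z_β = 1.645 + 1.282 = 2.927.
n = 2 × (2.927 / 1.04)² = 2 × 2.814² = 2 × 7.92 = 15.8.
Round up to the next whole participant.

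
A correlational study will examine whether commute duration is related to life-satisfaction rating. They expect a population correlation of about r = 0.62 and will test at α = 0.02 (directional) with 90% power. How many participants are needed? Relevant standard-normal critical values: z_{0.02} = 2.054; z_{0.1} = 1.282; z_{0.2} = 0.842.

n = 25

Fisher's z: C = ½·ln((1+r)/(1−r)) = ½·ln(4.2632) = 0.7250.
n = ((z_{α} + z_β)/C)² + 3.
(2.054 + 1.282) / 0.7250 = 3.336 / 0.7250 = 4.601.
n = 4.601² + 3 = 21.17 + 3 = 24.2.
Round up.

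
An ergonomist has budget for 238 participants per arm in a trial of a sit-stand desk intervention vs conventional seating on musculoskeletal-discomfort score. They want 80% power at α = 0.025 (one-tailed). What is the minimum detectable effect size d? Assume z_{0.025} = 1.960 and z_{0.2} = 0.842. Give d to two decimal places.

For two independent groups of n = 238 each: d_min = (z_{α} + z_β)·√(2/n).
z-sum = 1.960 + 0.842 = 2.802.
d_min = 2.802 × √(2/238) = 2.802 × 0.0917 = 0.257.

d_min ≈ 0.26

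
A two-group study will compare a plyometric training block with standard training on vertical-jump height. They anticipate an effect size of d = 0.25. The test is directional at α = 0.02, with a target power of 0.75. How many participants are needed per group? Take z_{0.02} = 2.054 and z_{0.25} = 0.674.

For two independent groups with equal n: n = 2·((z_{α} + z_β) / d)².
z_{α} + z_β = 2.054 + 0.674 = 2.728.
n = 2 × (2.728 / 0.25)² = 2 × 10.912² = 2 × 119.07 = 238.1.
Round up to the next whole participant.

n = 239 per group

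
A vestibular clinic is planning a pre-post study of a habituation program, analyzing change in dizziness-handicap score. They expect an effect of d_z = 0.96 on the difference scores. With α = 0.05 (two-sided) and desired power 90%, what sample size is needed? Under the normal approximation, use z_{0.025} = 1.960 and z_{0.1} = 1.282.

n = 12 pairs

For a paired (one-sample on differences) test: n = ((z_{α/2} + z_β) / d)².
z_{α/2} + z_β = 1.960 + 1.282 = 3.242.
n = (3.242 / 0.96)² = 3.377² = 11.40.
Round up.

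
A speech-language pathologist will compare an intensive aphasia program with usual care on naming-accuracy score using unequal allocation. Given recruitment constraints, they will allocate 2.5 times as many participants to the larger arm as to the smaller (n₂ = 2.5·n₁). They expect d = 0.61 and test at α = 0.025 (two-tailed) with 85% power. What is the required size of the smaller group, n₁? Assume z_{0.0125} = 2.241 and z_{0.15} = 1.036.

n₁ = 41

With allocation ratio k = n₂/n₁ = 2.5, Var(x̄₁−x̄₂) = σ²(1/n₁ + 1/(k·n₁)) = σ²·(k+1)/(k·n₁).
So n₁ = (1 + 1/k)·((z_{α/2} + z_β)/d)² = 1.400 × (3.277/0.61)².
n₁ = 1.400 × 28.86 = 40.4.
Round up: n₁ = 41, giving n₂ = ⌈2.5 × 41⌉ = ⌈102.5⌉ = 103.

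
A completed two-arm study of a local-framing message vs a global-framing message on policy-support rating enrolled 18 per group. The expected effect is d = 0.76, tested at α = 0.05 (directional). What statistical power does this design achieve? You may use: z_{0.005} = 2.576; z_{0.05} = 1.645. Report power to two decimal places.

For two equal groups, power = Φ(d·√(n/2) − z_{α}).
d·√(n/2) = 0.76 × √(18/2) = 0.76 × 3.000 = 2.280.
z_β = 2.280 − 1.645 = 0.635.
Power = Φ(0.635) = 0.737.

power ≈ 0.74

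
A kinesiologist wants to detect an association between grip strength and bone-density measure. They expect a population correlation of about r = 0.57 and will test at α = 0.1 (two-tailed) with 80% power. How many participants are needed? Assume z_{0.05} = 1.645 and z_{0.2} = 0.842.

Fisher's z: C = ½·ln((1+r)/(1−r)) = ½·ln(3.6512) = 0.6475.
n = ((z_{α/2} + z_β)/C)² + 3.
(1.645 + 0.842) / 0.6475 = 2.487 / 0.6475 = 3.841.
n = 3.841² + 3 = 14.75 + 3 = 17.8.
Round up.

n = 18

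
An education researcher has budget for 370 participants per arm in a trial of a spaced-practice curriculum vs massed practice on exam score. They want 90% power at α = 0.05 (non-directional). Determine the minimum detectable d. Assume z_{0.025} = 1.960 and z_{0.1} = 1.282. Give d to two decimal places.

d_min ≈ 0.24

For two independent groups of n = 370 each: d_min = (z_{α/2} + z_β)·√(2/n).
z-sum = 1.960 + 1.282 = 3.242.
d_min = 3.242 × √(2/370) = 3.242 × 0.0735 = 0.238.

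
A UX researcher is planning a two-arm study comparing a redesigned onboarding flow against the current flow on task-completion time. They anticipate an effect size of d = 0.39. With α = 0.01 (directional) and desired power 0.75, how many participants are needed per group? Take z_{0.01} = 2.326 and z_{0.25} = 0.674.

For two independent groups with equal n: n = 2·((z_{α} + z_β) / d)².
z_{α} + z_β = 2.326 + 0.674 = 3.000.
n = 2 × (3.000 / 0.39)² = 2 × 7.692² = 2 × 59.17 = 118.3.
Round up to the next whole participant.

n = 119 per group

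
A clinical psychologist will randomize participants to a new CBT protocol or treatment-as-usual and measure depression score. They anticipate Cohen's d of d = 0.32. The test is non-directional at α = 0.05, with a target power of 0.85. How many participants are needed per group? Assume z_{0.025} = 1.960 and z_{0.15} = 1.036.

For two independent groups with equal n: n = 2·((z_{α/2} + z_β) / d)².
z_{α/2} + z_β = 1.960 + 1.036 = 2.996.
n = 2 × (2.996 / 0.32)² = 2 × 9.362² = 2 × 87.66 = 175.3.
Round up to the next whole participant.

n = 176 per group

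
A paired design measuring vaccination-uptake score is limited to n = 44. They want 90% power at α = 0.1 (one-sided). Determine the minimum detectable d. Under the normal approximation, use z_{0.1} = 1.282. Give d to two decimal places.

d_min ≈ 0.39

For a single sample (or paired design) of n = 44: d_min = (z_{α} + z_β)/√n.
z-sum = 1.282 + 1.282 = 2.564.
d_min = 2.564 / √44 = 2.564 / 6.633 = 0.387.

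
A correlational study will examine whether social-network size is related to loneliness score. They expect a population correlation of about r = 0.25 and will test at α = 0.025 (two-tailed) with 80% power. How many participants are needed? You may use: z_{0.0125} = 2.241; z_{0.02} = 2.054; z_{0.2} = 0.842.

Fisher's z: C = ½·ln((1+r)/(1−r)) = ½·ln(1.6667) = 0.2554.
n = ((z_{α/2} + z_β)/C)² + 3.
(2.241 + 0.842) / 0.2554 = 3.083 / 0.2554 = 12.071.
n = 12.071² + 3 = 145.72 + 3 = 148.7.
Round up.

n = 149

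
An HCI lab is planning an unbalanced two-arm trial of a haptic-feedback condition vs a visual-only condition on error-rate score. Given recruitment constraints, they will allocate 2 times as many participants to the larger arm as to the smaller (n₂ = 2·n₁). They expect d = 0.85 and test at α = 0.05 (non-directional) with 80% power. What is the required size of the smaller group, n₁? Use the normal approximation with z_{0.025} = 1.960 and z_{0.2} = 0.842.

With allocation ratio k = n₂/n₁ = 2, Var(x̄₁−x̄₂) = σ²(1/n₁ + 1/(k·n₁)) = σ²·(k+1)/(k·n₁).
So n₁ = (1 + 1/k)·((z_{α/2} + z_β)/d)² = 1.500 × (2.802/0.85)².
n₁ = 1.500 × 10.87 = 16.3.
Round up: n₁ = 17, giving n₂ = 2 × 17 = 34.

n₁ = 17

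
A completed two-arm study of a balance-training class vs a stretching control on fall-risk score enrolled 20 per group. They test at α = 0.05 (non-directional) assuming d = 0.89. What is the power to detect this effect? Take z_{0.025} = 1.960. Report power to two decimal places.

power ≈ 0.80

For two equal groups, power = Φ(d·√(n/2) − z_{α/2}).
d·√(n/2) = 0.89 × √(20/2) = 0.89 × 3.162 = 2.814.
z_β = 2.814 − 1.960 = 0.854.
Power = Φ(0.854) = 0.804.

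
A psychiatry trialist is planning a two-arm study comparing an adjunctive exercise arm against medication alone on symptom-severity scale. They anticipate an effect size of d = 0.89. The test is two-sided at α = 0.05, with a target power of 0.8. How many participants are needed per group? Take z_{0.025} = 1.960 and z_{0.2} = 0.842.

For two independent groups with equal n: n = 2·((z_{α/2} + z_β) / d)².
z_{α/2} + z_β = 1.960 + 0.842 = 2.802.
n = 2 × (2.802 / 0.89)² = 2 × 3.148² = 2 × 9.91 = 19.8.
Round up to the next whole participant.

n = 20 per group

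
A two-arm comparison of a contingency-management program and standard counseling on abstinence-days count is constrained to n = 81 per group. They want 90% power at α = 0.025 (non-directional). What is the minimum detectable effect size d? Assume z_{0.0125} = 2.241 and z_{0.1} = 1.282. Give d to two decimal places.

d_min ≈ 0.55

For two independent groups of n = 81 each: d_min = (z_{α/2} + z_β)·√(2/n).
z-sum = 2.241 + 1.282 = 3.523.
d_min = 3.523 × √(2/81) = 3.523 × 0.1571 = 0.554.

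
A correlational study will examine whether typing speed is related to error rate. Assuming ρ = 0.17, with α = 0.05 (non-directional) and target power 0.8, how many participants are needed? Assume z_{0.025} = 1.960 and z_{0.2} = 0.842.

n = 270

Fisher's z: C = ½·ln((1+r)/(1−r)) = ½·ln(1.4096) = 0.1717.
n = ((z_{α/2} + z_β)/C)² + 3.
(1.960 + 0.842) / 0.1717 = 2.802 / 0.1717 = 16.319.
n = 16.319² + 3 = 266.32 + 3 = 269.3.
Round up.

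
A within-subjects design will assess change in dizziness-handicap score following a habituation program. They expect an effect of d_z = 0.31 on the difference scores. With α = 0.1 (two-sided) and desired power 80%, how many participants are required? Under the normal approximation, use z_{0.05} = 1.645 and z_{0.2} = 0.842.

n = 65 pairs

For a paired (one-sample on differences) test: n = ((z_{α/2} + z_β) / d)².
z_{α/2} + z_β = 1.645 + 0.842 = 2.487.
n = (2.487 / 0.31)² = 8.023² = 64.36.
Round up.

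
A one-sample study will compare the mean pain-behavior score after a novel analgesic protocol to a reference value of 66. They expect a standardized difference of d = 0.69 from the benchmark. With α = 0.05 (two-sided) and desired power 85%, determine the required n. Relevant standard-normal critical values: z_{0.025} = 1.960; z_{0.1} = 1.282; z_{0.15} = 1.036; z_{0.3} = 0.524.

n = 19

For a one-sample test: n = ((z_{α/2} + z_β) / d)².
z_{α/2} + z_β = 1.960 + 1.036 = 2.996.
n = (2.996 / 0.69)² = 4.342² = 18.85.
Round up.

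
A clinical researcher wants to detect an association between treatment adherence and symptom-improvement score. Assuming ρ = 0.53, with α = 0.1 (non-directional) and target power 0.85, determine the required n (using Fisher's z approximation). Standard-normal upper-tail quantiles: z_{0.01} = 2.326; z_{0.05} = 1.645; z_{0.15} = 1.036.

n = 24

Fisher's z: C = ½·ln((1+r)/(1−r)) = ½·ln(3.2553) = 0.5901.
n = ((z_{α/2} + z_β)/C)² + 3.
(1.645 + 1.036) / 0.5901 = 2.681 / 0.5901 = 4.543.
n = 4.543² + 3 = 20.64 + 3 = 23.6.
Round up.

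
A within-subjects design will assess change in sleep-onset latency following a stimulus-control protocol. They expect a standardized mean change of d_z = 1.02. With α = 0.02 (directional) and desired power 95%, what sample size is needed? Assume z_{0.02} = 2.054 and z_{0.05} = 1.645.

n = 14 pairs

For a paired (one-sample on differences) test: n = ((z_{α} + z_β) / d)².
z_{α} + z_β = 2.054 + 1.645 = 3.699.
n = (3.699 / 1.02)² = 3.626² = 13.15.
Round up.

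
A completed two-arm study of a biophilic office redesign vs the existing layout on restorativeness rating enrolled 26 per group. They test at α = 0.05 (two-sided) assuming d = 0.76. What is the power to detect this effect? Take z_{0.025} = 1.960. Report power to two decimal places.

For two equal groups, power = Φ(d·√(n/2) − z_{α/2}).
d·√(n/2) = 0.76 × √(26/2) = 0.76 × 3.606 = 2.740.
z_β = 2.740 − 1.960 = 0.780.
Power = Φ(0.780) = 0.782.

power ≈ 0.78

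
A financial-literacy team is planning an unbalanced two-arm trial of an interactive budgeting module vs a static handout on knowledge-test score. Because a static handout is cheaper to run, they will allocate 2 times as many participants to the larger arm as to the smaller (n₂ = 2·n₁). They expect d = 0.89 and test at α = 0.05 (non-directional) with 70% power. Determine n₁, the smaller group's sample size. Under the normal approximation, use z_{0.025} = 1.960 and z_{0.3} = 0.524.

n₁ = 12

With allocation ratio k = n₂/n₁ = 2, Var(x̄₁−x̄₂) = σ²(1/n₁ + 1/(k·n₁)) = σ²·(k+1)/(k·n₁).
So n₁ = (1 + 1/k)·((z_{α/2} + z_β)/d)² = 1.500 × (2.484/0.89)².
n₁ = 1.500 × 7.79 = 11.7.
Round up: n₁ = 12, giving n₂ = 2 × 12 = 24.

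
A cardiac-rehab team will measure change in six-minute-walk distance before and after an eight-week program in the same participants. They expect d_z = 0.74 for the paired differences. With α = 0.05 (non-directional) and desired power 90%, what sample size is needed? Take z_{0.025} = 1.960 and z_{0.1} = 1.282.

n = 20 pairs

For a paired (one-sample on differences) test: n = ((z_{α/2} + z_β) / d)².
z_{α/2} + z_β = 1.960 + 1.282 = 3.242.
n = (3.242 / 0.74)² = 4.381² = 19.19.
Round up.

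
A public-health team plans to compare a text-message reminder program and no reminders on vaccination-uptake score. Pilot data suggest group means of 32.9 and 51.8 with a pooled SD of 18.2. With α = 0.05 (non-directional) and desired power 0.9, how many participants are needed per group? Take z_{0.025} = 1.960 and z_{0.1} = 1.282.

n = 20 per group

Cohen's d = |M₁ − M₂| / SD_pooled = |32.9 − 51.8| / 18.2 = 18.9 / 18.2 = 1.038.
For two independent groups with equal n: n = 2·((z_{α/2} + z_β) / d)².
z_{α/2} + z_β = 1.960 + 1.282 = 3.242.
n = 2 × (3.242 / 1.038)² = 2 × 3.123² = 2 × 9.76 = 19.5.
Round up to the next whole participant.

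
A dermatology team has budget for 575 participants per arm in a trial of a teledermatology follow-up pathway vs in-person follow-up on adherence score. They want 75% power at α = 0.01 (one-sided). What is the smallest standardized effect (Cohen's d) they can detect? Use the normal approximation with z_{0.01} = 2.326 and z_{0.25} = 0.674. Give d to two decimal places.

d_min ≈ 0.18

For two independent groups of n = 575 each: d_min = (z_{α} + z_β)·√(2/n).
z-sum = 2.326 + 0.674 = 3.000.
d_min = 3.000 × √(2/575) = 3.000 × 0.0590 = 0.177.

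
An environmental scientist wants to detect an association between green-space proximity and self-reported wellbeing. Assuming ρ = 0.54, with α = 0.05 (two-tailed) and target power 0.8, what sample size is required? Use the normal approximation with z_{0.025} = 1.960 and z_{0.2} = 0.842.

Fisher's z: C = ½·ln((1+r)/(1−r)) = ½·ln(3.3478) = 0.6042.
n = ((z_{α/2} + z_β)/C)² + 3.
(1.960 + 0.842) / 0.6042 = 2.802 / 0.6042 = 4.638.
n = 4.638² + 3 = 21.51 + 3 = 24.5.
Round up.

n = 25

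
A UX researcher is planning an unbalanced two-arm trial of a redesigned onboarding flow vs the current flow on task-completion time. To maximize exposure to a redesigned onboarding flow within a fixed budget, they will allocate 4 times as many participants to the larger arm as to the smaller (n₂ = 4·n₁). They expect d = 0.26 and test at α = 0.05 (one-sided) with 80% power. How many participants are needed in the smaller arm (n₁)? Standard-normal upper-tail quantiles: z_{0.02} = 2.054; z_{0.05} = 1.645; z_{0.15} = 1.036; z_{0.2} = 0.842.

With allocation ratio k = n₂/n₁ = 4, Var(x̄₁−x̄₂) = σ²(1/n₁ + 1/(k·n₁)) = σ²·(k+1)/(k·n₁).
So n₁ = (1 + 1/k)·((z_{α} + z_β)/d)² = 1.250 × (2.487/0.26)².
n₁ = 1.250 × 91.50 = 114.4.
Round up: n₁ = 115, giving n₂ = 4 × 115 = 460.

n₁ = 115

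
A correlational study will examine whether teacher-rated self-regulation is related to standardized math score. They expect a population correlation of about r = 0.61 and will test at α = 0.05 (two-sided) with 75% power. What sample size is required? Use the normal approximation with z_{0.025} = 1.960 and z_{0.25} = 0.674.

Fisher's z: C = ½·ln((1+r)/(1−r)) = ½·ln(4.1282) = 0.7089.
n = ((z_{α/2} + z_β)/C)² + 3.
(1.960 + 0.674) / 0.7089 = 2.634 / 0.7089 = 3.716.
n = 3.716² + 3 = 13.81 + 3 = 16.8.
Round up.

n = 17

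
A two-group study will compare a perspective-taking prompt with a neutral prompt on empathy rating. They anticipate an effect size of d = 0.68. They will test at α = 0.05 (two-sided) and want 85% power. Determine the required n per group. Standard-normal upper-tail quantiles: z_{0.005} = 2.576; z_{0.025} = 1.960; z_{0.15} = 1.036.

n = 39 per group

For two independent groups with equal n: n = 2·((z_{α/2} + z_β) / d)².
z_{α/2} + z_β = 1.960 + 1.036 = 2.996.
n = 2 × (2.996 / 0.68)² = 2 × 4.406² = 2 × 19.41 = 38.8.
Round up to the next whole participant.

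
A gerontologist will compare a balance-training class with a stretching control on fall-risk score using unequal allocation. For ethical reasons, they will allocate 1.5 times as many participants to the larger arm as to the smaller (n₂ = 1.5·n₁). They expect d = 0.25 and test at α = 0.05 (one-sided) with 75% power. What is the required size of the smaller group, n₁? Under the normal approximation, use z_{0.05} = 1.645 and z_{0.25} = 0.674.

With allocation ratio k = n₂/n₁ = 1.5, Var(x̄₁−x̄₂) = σ²(1/n₁ + 1/(k·n₁)) = σ²·(k+1)/(k·n₁).
So n₁ = (1 + 1/k)·((z_{α} + z_β)/d)² = 1.667 × (2.319/0.25)².
n₁ = 1.667 × 86.04 = 143.4.
Round up: n₁ = 144, giving n₂ = 1.5 × 144 = 216.

n₁ = 144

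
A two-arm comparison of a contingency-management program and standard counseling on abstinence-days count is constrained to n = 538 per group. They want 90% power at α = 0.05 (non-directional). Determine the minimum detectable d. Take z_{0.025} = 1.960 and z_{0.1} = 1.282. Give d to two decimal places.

For two independent groups of n = 538 each: d_min = (z_{α/2} + z_β)·√(2/n).
z-sum = 1.960 + 1.282 = 3.242.
d_min = 3.242 × √(2/538) = 3.242 × 0.0610 = 0.198.

d_min ≈ 0.20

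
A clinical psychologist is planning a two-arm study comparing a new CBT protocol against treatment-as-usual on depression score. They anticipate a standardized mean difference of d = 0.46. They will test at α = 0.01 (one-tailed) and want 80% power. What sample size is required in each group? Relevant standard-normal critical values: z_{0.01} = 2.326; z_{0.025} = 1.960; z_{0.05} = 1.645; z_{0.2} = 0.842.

For two independent groups with equal n: n = 2·((z_{α} + z_β) / d)².
z_{α} + z_β = 2.326 + 0.842 = 3.168.
n = 2 × (3.168 / 0.46)² = 2 × 6.887² = 2 × 47.43 = 94.9.
Round up to the next whole participant.

n = 95 per group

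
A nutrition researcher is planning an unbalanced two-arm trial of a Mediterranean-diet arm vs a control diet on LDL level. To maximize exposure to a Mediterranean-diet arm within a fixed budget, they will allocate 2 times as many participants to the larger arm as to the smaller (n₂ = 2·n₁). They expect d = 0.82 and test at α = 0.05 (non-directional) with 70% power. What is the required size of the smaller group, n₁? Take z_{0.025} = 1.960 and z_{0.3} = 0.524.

n₁ = 14

With allocation ratio k = n₂/n₁ = 2, Var(x̄₁−x̄₂) = σ²(1/n₁ + 1/(k·n₁)) = σ²·(k+1)/(k·n₁).
So n₁ = (1 + 1/k)·((z_{α/2} + z_β)/d)² = 1.500 × (2.484/0.82)².
n₁ = 1.500 × 9.18 = 13.8.
Round up: n₁ = 14, giving n₂ = 2 × 14 = 28.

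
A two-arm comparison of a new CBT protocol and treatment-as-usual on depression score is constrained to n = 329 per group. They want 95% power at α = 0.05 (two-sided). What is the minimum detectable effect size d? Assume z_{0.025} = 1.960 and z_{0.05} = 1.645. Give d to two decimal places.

d_min ≈ 0.28

For two independent groups of n = 329 each: d_min = (z_{α/2} + z_β)·√(2/n).
z-sum = 1.960 + 1.645 = 3.605.
d_min = 3.605 × √(2/329) = 3.605 × 0.0780 = 0.281.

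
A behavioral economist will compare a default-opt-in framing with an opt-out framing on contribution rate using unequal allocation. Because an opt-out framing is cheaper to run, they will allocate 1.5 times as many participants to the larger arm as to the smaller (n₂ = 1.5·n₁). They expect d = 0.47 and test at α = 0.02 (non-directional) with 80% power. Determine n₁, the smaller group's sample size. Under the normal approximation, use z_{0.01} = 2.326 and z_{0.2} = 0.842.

With allocation ratio k = n₂/n₁ = 1.5, Var(x̄₁−x̄₂) = σ²(1/n₁ + 1/(k·n₁)) = σ²·(k+1)/(k·n₁).
So n₁ = (1 + 1/k)·((z_{α/2} + z_β)/d)² = 1.667 × (3.168/0.47)².
n₁ = 1.667 × 45.43 = 75.7.
Round up: n₁ = 76, giving n₂ = 1.5 × 76 = 114.

n₁ = 76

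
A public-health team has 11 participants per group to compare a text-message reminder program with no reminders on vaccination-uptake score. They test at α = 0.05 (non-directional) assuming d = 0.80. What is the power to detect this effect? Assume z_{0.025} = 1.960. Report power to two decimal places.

power ≈ 0.47

For two equal groups, power = Φ(d·√(n/2) − z_{α/2}).
d·√(n/2) = 0.80 × √(11/2) = 0.80 × 2.345 = 1.876.
z_β = 1.876 − 1.960 = -0.084.
Power = Φ(-0.084) = 0.467.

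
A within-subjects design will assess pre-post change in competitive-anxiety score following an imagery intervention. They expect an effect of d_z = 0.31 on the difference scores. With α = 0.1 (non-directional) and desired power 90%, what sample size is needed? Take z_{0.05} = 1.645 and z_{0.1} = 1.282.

n = 90 pairs

For a paired (one-sample on differences) test: n = ((z_{α/2} + z_β) / d)².
z_{α/2} + z_β = 1.645 + 1.282 = 2.927.
n = (2.927 / 0.31)² = 9.442² = 89.15.
Round up.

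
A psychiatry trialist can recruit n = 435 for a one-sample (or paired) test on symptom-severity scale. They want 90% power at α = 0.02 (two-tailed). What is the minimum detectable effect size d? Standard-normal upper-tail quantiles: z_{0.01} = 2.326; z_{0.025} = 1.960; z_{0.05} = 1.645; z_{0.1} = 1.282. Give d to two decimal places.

For a single sample (or paired design) of n = 435: d_min = (z_{α/2} + z_β)/√n.
z-sum = 2.326 + 1.282 = 3.608.
d_min = 3.608 / √435 = 3.608 / 20.857 = 0.173.

d_min ≈ 0.17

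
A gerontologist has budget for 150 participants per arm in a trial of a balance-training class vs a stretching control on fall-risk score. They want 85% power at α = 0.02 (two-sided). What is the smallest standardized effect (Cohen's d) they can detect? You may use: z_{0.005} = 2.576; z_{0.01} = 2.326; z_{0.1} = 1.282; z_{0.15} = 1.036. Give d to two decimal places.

For two independent groups of n = 150 each: d_min = (z_{α/2} + z_β)·√(2/n).
z-sum = 2.326 + 1.036 = 3.362.
d_min = 3.362 × √(2/150) = 3.362 × 0.1155 = 0.388.

d_min ≈ 0.39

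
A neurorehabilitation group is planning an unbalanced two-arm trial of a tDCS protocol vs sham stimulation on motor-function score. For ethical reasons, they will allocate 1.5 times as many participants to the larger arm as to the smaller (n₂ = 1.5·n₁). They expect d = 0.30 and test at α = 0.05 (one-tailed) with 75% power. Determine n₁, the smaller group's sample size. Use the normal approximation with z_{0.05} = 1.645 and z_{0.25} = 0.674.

With allocation ratio k = n₂/n₁ = 1.5, Var(x̄₁−x̄₂) = σ²(1/n₁ + 1/(k·n₁)) = σ²·(k+1)/(k·n₁).
So n₁ = (1 + 1/k)·((z_{α} + z_β)/d)² = 1.667 × (2.319/0.30)².
n₁ = 1.667 × 59.75 = 99.6.
Round up: n₁ = 100, giving n₂ = 1.5 × 100 = 150.

n₁ = 100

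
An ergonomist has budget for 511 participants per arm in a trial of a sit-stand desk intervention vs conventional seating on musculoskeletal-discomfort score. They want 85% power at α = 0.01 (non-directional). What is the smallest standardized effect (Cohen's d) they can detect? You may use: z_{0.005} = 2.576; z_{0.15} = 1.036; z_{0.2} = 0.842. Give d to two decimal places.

For two independent groups of n = 511 each: d_min = (z_{α/2} + z_β)·√(2/n).
z-sum = 2.576 + 1.036 = 3.612.
d_min = 3.612 × √(2/511) = 3.612 × 0.0626 = 0.226.

d_min ≈ 0.23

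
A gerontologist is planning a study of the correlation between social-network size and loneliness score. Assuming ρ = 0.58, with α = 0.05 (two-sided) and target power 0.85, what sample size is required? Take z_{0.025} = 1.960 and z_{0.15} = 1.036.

Fisher's z: C = ½·ln((1+r)/(1−r)) = ½·ln(3.7619) = 0.6625.
n = ((z_{α/2} + z_β)/C)² + 3.
(1.960 + 1.036) / 0.6625 = 2.996 / 0.6625 = 4.522.
n = 4.522² + 3 = 20.45 + 3 = 23.5.
Round up.

n = 24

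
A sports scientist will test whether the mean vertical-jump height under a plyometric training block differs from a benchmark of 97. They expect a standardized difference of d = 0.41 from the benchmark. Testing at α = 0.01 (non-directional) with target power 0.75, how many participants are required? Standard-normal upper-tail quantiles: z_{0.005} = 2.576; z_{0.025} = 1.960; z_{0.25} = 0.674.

n = 63

For a one-sample test: n = ((z_{α/2} + z_β) / d)².
z_{α/2} + z_β = 2.576 + 0.674 = 3.250.
n = (3.250 / 0.41)² = 7.927² = 62.83.
Round up.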